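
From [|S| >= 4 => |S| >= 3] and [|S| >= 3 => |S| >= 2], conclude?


Hypothetical syllogism: from (P → Q) and (Q → R), infer (P → R).
Chain the two implications through the shared middle term '|S| >= 3'.

|S| >= 4 => |S| >= 2


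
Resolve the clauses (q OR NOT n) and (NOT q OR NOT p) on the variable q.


The clauses contain complementary literals q and NOTq.
Resolution eliminates this pair and disjoins the remaining literals (merging duplicates).

(NOT n OR NOT p)


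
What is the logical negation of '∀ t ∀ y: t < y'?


Negation flips each quantifier (∀↔∃) and negates the inner predicate.
¬(∀ t ∀ y: φ) = ∃ t ∃ y: ¬φ.

∃ t ∃ y: ¬(t < y)


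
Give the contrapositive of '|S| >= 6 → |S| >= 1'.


The contrapositive of (P → Q) is (¬Q → ¬P); it is logically equivalent to the original.
Here P = '|S| >= 6' and Q = '|S| >= 1'.

If not (|S| >= 1), then not (|S| >= 6).


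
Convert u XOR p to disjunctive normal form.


Step 1: u ⊕ p is true exactly when they disagree: (u ∧ ¬p) ∨ (¬u ∧ p).

(u AND (NOT p)) OR ((NOT u) AND p)


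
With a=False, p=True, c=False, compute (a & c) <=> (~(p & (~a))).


Substitute a=False, p=True, c=False:
a & c = False & False = False
~a = True
p & (~a) = True & True = True
~(p & (~a)) = False
(a & c) <=> (~(p & (~a))) = False <=> False = True

True


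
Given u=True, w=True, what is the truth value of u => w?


Implication is false only when antecedent is true and consequent is false.
Substitute: u=True, w=True.
True => True evaluates to True.

True


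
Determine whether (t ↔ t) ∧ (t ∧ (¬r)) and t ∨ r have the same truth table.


Compare truth tables:
r | t | φ | ψ
-------------
F | F | F | F
T | F | F | T
F | T | T | T
T | T | F | T
They differ at row 2 (r=T, t=F): φ=F but ψ=T.

No, they are not logically equivalent.


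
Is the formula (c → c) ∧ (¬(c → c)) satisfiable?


Check all 2 assignments over {c}:
c | φ
-----
F | F
T | F
No assignment makes the formula true.

Unsatisfiable.


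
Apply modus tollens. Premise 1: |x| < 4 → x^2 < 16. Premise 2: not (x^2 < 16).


Modus tollens: from (P → Q) and ¬Q, infer ¬P.
Q = 'x^2 < 16' is denied; since P → Q, P must also fail.

Not (|x| < 4).


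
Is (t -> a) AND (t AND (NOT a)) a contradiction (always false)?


Truth table over {a, t}:
a | t | φ
---------
F | F | F
T | F | F
F | T | F
T | T | F
Every row is false.

Yes, it is a contradiction.


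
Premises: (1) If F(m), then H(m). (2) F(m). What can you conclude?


Modus ponens: from (P → Q) and P, infer Q.
P = 'F(m)' is asserted, and P → Q holds, so Q follows.

H(m).


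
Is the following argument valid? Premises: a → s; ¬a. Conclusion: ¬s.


This is denying the antecedent (fallacy). There exist truth assignments where the premises are all true but the conclusion is false.

Invalid.


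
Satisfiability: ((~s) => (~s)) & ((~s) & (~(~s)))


Check all 2 assignments over {s}:
s | φ
-----
False | False
True | False
No assignment makes the formula true.

Unsatisfiable.


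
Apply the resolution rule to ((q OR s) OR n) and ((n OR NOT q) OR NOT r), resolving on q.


The clauses contain complementary literals q and NOTq.
Resolution eliminates this pair and disjoins the remaining literals (merging duplicates).

((n OR s) OR NOT r)


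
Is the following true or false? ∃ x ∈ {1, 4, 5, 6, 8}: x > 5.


Evaluate the predicate on each element: 1:F, 4:F, 5:F, 6:T, 8:T.
Witness x = 6 satisfies the predicate.

T


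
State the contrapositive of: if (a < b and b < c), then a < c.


The contrapositive of (P → Q) is (¬Q → ¬P); it is logically equivalent to the original.
Here P = '(a < b and b < c)' and Q = 'a < c'.

If not (a < c), then not ((a < b and b < c)).


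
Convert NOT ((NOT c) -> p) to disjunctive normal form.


Step 1: Rewrite implication then negate: ¬(¬(¬c) ∨ p) = (¬c) ∧ ¬p.

(NOT c) AND (NOT p)


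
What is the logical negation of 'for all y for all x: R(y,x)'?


Negation flips each quantifier (∀↔∃) and negates the inner predicate.
¬(for all y for all x: φ) = there exists y there exists x: ¬φ.

there exists y there exists x: NOT(R(y,x))


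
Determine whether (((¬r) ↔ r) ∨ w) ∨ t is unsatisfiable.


Truth table over {r, t, w}:
r | t | w | φ
-------------
F | F | F | F
T | F | F | F
F | T | F | T
T | T | F | T
F | F | T | T
T | F | T | T
F | T | T | T
T | T | T | T
Satisfying assignment at row 3: r=F, t=T, w=F gives T.

No, it is not a contradiction.


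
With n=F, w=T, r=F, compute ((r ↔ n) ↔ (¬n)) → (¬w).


Substitute n=F, w=T, r=F:
r ↔ n = F ↔ F = T
¬n = T
(r ↔ n) ↔ (¬n) = T ↔ T = T
¬w = F
((r ↔ n) ↔ (¬n)) → (¬w) = T → F = F

F


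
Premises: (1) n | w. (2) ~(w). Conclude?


Disjunctive syllogism: from (P ∨ Q) and ¬P, infer Q.
One disjunct, 'w', is ruled out; the other must hold.

n


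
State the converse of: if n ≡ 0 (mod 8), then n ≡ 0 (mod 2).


The converse of (P → Q) is (Q → P). It is not in general equivalent to the original.
Here P = 'n ≡ 0 (mod 8)' and Q = 'n ≡ 0 (mod 2)'.

If n ≡ 0 (mod 2), then n ≡ 0 (mod 8).


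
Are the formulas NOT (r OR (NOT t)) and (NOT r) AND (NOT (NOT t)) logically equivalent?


Compare truth tables:
r | t | φ | ψ
-------------
F | F | F | F
T | F | F | F
F | T | T | T
T | T | F | F
The columns φ and ψ agree on every row.

Yes, they are logically equivalent.


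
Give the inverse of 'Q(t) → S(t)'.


The inverse of (P → Q) is (¬P → ¬Q). It is equivalent to the converse, not to the original.
Here P = 'Q(t)' and Q = 'S(t)'.

If not (Q(t)), then not (S(t)).


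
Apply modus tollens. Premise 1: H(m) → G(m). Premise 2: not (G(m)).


Modus tollens: from (P → Q) and ¬Q, infer ¬P.
Q = 'G(m)' is denied; since P → Q, P must also fail.

Not (H(m)).


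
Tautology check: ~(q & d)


Build the truth table over {d, q}:
d | q | φ
---------
False | False | True
True | False | True
False | True | True
True | True | False
Counterexample at row 4: with d=True, q=True, the formula is False.

No, it is not a tautology.


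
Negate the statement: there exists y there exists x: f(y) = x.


Negation flips each quantifier (∀↔∃) and negates the inner predicate.
¬(there exists y there exists x: φ) = for all y for all x: ¬φ.

for all y for all x: NOT(f(y) = x)


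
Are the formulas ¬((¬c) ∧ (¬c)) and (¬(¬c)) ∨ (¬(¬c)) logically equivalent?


Compare truth tables:
c | φ | ψ
---------
F | F | F
T | T | T
The columns φ and ψ agree on every row.

Yes, they are logically equivalent.


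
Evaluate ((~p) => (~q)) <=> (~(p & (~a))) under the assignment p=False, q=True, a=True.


Substitute p=False, q=True, a=True:
~p = True
~q = False
(~p) => (~q) = True => False = False
~a = False
p & (~a) = False & False = False
~(p & (~a)) = True
((~p) => (~q)) <=> (~(p & (~a))) = False <=> True = False

False


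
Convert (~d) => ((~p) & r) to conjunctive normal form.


Step 1: Rewrite (¬d) → ((¬p) ∧ r) as ¬(¬d) ∨ ((¬p) ∧ r).
Step 2: Distribute ∨ over ∧.
Step 3: Eliminate any double negations (¬¬X = X).

(d | (~p)) & (d | r)


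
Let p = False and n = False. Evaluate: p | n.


Disjunction is false only when both operands are false.
Substitute: p=False, n=False.
False | False evaluates to False.

False


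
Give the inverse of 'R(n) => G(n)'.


The inverse of (P → Q) is (¬P → ¬Q). It is equivalent to the converse, not to the original.
Here P = 'R(n)' and Q = 'G(n)'.

If not (R(n)), then not (G(n)).


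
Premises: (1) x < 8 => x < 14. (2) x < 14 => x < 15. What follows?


Hypothetical syllogism: from (P → Q) and (Q → R), infer (P → R).
Chain the two implications through the shared middle term 'x < 14'.

x < 8 => x < 15


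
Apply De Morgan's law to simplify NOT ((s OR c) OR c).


De Morgan: the negation of a disjunction is the conjunction of the negations.
Distribute NOT across OR, flipping it to AND, and negate each literal.

((NOT s) AND (NOT c)) AND (NOT c)


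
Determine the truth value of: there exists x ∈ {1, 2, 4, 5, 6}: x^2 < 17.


Evaluate the predicate on each element: 1:T, 2:T, 4:T, 5:F, 6:F.
Witness x = 1 satisfies the predicate.

T


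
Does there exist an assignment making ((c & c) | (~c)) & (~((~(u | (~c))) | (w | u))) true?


Search for a satisfying assignment over {c, u, w}.
Try c=False, u=False, w=False: the formula evaluates to True.
A satisfying assignment exists.

Satisfiable.


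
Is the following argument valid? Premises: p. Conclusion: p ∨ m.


This matches the form of disjunction introduction: the conclusion follows in every model of the premises.

Valid.


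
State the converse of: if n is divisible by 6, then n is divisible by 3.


The converse of (P → Q) is (Q → P). It is not in general equivalent to the original.
Here P = 'n is divisible by 6' and Q = 'n is divisible by 3'.

If n is divisible by 3, then n is divisible by 6.


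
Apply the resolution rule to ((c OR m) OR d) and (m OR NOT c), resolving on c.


The clauses contain complementary literals c and NOTc.
Resolution eliminates this pair and disjoins the remaining literals (merging duplicates).

(d OR m)


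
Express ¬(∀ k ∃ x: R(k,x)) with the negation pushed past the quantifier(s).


Negation flips each quantifier (∀↔∃) and negates the inner predicate.
¬(∀ k ∃ x: φ) = ∃ k ∀ x: ¬φ.

∃ k ∀ x: ¬(R(k,x))


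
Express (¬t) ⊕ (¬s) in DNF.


Step 1: (¬t) ⊕ (¬s) is true exactly when they disagree: ((¬t) ∧ ¬(¬s)) ∨ (¬(¬t) ∧ (¬s)).
Step 2: Eliminate any double negations (¬¬X = X).

((¬t) ∧ s) ∨ (t ∧ (¬s))


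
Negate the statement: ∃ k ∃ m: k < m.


Negation flips each quantifier (∀↔∃) and negates the inner predicate.
¬(∃ k ∃ m: φ) = ∀ k ∀ m: ¬φ.

∀ k ∀ m: ¬(k < m)


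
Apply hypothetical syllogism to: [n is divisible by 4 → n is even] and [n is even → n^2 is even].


Hypothetical syllogism: from (P → Q) and (Q → R), infer (P → R).
Chain the two implications through the shared middle term 'n is even'.

n is divisible by 4 → n^2 is even


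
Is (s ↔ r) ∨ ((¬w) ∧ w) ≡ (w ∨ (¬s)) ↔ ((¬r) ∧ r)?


Compare truth tables:
r | s | w | φ | ψ
-----------------
F | F | F | T | F
T | F | F | F | F
F | T | F | F | T
T | T | F | T | T
F | F | T | T | F
T | F | T | F | F
F | T | T | F | F
T | T | T | T | F
They differ at row 1 (r=F, s=F, w=F): φ=T but ψ=F.

No, they are not logically equivalent.


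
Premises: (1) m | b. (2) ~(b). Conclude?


Disjunctive syllogism: from (P ∨ Q) and ¬P, infer Q.
One disjunct, 'b', is ruled out; the other must hold.

m


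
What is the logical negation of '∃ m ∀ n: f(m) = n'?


Negation flips each quantifier (∀↔∃) and negates the inner predicate.
¬(∃ m ∀ n: φ) = ∀ m ∃ n: ¬φ.

∀ m ∃ n: ¬(f(m) = n)


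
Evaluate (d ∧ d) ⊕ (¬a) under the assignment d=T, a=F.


Substitute d=T, a=F:
d ∧ d = T ∧ T = T
¬a = T
(d ∧ d) ⊕ (¬a) = T ⊕ T = F

F


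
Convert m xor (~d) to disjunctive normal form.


Step 1: m ⊕ (¬d) is true exactly when they disagree: (m ∧ ¬(¬d)) ∨ (¬m ∧ (¬d)).
Step 2: Eliminate any double negations (¬¬X = X).

(m & d) | ((~m) & (~d))


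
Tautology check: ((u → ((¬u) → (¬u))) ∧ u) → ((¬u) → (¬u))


Build the truth table over {u}:
u | φ
-----
F | T
T | T
Every row evaluates to true.

Yes, it is a tautology.


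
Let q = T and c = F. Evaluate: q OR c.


Disjunction is false only when both operands are false.
Substitute: q=T, c=F.
T OR F evaluates to T.

T


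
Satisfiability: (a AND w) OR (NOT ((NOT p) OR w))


Search for a satisfying assignment over {a, p, w}.
Try a=F, p=T, w=F: the formula evaluates to T.
A satisfying assignment exists.

Satisfiable.


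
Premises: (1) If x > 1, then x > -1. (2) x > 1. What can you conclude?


Modus ponens: from (P → Q) and P, infer Q.
P = 'x > 1' is asserted, and P → Q holds, so Q follows.

x > -1.


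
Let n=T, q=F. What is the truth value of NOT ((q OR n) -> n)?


Substitute n=T, q=F:
q OR n = F OR T = T
(q OR n) -> n = T -> T = T
NOT ((q OR n) -> n) = F

F


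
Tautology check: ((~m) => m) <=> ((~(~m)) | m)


Build the truth table over {m}:
m | φ
-----
False | True
True | True
Every row evaluates to true.

Yes, it is a tautology.


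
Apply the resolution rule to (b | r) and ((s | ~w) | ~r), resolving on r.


The clauses contain complementary literals r and ~r.
Resolution eliminates this pair and disjoins the remaining literals (merging duplicates).

((b | s) | ~w)


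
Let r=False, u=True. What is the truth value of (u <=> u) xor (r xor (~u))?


Substitute r=False, u=True:
u <=> u = True <=> True = True
~u = False
r xor (~u) = False xor False = False
(u <=> u) xor (r xor (~u)) = True xor False = True

True


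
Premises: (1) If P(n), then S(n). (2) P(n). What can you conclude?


Modus ponens: from (P → Q) and P, infer Q.
P = 'P(n)' is asserted, and P → Q holds, so Q follows.

S(n).


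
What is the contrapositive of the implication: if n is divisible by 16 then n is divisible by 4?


The contrapositive of (P → Q) is (¬Q → ¬P); it is logically equivalent to the original.
Here P = 'n is divisible by 16' and Q = 'n is divisible by 4'.

If not (n is divisible by 4), then not (n is divisible by 16).


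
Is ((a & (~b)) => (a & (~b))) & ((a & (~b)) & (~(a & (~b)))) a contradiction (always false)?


Truth table over {a, b}:
a | b | φ
---------
False | False | False
True | False | False
False | True | False
True | True | False
Every row is false.

Yes, it is a contradiction.


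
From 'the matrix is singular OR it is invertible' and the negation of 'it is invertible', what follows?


Disjunctive syllogism: from (P ∨ Q) and ¬P, infer Q.
One disjunct, 'it is invertible', is ruled out; the other must hold.

the matrix is singular


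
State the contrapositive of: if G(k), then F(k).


The contrapositive of (P → Q) is (¬Q → ¬P); it is logically equivalent to the original.
Here P = 'G(k)' and Q = 'F(k)'.

If not (F(k)), then not (G(k)).


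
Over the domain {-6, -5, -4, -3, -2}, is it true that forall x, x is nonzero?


Evaluate the predicate on each element: -6:True, -5:True, -4:True, -3:True, -2:True.
Every element satisfies the predicate.

True


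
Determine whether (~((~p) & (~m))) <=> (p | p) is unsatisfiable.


Truth table over {m, p}:
m | p | φ
---------
False | False | True
True | False | False
False | True | True
True | True | True
Satisfying assignment at row 1: m=False, p=False gives True.

No, it is not a contradiction.


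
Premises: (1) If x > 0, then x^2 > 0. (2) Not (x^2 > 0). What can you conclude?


Modus tollens: from (P → Q) and ¬Q, infer ¬P.
Q = 'x^2 > 0' is denied; since P → Q, P must also fail.

Not (x > 0).


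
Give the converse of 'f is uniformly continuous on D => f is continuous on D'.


The converse of (P → Q) is (Q → P). It is not in general equivalent to the original.
Here P = 'f is uniformly continuous on D' and Q = 'f is continuous on D'.

If f is continuous on D, then f is uniformly continuous on D.


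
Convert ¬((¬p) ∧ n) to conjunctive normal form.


Step 1: Apply De Morgan: ¬((¬p) ∧ n) = ¬(¬p) ∨ ¬n.
Step 2: Eliminate any double negations (¬¬X = X).

p ∨ (¬n)


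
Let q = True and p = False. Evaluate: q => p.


Implication is false only when antecedent is true and consequent is false.
Substitute: q=True, p=False.
True => False evaluates to False.

False


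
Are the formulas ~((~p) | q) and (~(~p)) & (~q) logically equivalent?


Compare truth tables:
p | q | φ | ψ
-------------
False | False | False | False
True | False | True | True
False | True | False | False
True | True | False | False
The columns φ and ψ agree on every row.

Yes, they are logically equivalent.


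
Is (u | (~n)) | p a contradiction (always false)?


Truth table over {n, p, u}:
n | p | u | φ
-------------
False | False | False | True
True | False | False | False
False | True | False | True
True | True | False | True
False | False | True | True
True | False | True | True
False | True | True | True
True | True | True | True
Satisfying assignment at row 1: n=False, p=False, u=False gives True.

No, it is not a contradiction.


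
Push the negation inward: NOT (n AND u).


De Morgan: the negation of a conjunction is the disjunction of the negations.
Distribute NOT across AND, flipping it to OR, and negate each literal.

(NOT n) OR (NOT u)


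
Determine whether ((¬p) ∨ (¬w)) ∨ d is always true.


Build the truth table over {d, p, w}:
d | p | w | φ
-------------
F | F | F | T
T | F | F | T
F | T | F | T
T | T | F | T
F | F | T | T
T | F | T | T
F | T | T | F
T | T | T | T
Counterexample at row 7: with d=F, p=T, w=T, the formula is F.

No, it is not a tautology.


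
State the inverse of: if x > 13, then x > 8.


The inverse of (P → Q) is (¬P → ¬Q). It is equivalent to the converse, not to the original.
Here P = 'x > 13' and Q = 'x > 8'.

If not (x > 13), then not (x > 8).


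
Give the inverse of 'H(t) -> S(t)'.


The inverse of (P → Q) is (¬P → ¬Q). It is equivalent to the converse, not to the original.
Here P = 'H(t)' and Q = 'S(t)'.

If not (H(t)), then not (S(t)).


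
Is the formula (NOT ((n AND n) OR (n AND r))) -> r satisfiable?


Search for a satisfying assignment over {n, r}.
Try n=T, r=F: the formula evaluates to T.
A satisfying assignment exists.

Satisfiable.


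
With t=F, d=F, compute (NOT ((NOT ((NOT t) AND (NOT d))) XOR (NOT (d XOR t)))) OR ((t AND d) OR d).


Substitute t=F, d=F:
… (earlier sub-steps elided)
NOT d = T
(NOT t) AND (NOT d) = T AND T = T
NOT ((NOT t) AND (NOT d)) = F
d XOR t = F XOR F = F
NOT (d XOR t) = T
(NOT ((NOT t) AND (NOT d))) XOR (NOT (d XOR t)) = F XOR T = T
NOT ((NOT ((NOT t) AND (NOT d))) XOR (NOT (d XOR t))) = F
t AND d = F AND F = F
(t AND d) OR d = F OR F = F
(NOT ((NOT ((NOT t) AND (NOT d))) XOR (NOT (d XOR t)))) OR ((t AND d) OR d) = F OR F = F

F


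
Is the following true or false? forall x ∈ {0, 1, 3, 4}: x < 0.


Evaluate the predicate on each element: 0:False, 1:False, 3:False, 4:False.
Counterexample x = 0 fails the predicate.

False


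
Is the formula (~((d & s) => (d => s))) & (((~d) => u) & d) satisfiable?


Check all 8 assignments over {d, s, u}:
d | s | u | φ
-------------
False | False | False | False
True | False | False | False
False | True | False | False
True | True | False | False
False | False | True | False
True | False | True | False
False | True | True | False
True | True | True | False
No assignment makes the formula true.

Unsatisfiable.


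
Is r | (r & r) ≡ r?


Compare truth tables:
r | φ | ψ
---------
False | False | False
True | True | True
The columns φ and ψ agree on every row.

Yes, they are logically equivalent.


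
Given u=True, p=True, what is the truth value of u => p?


Implication is false only when antecedent is true and consequent is false.
Substitute: u=True, p=True.
True => True evaluates to True.

True


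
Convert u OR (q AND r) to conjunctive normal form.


Step 1: Distribute ∨ over ∧: u ∨ (q ∧ r) = (u ∨ q) ∧ (u ∨ r).

(u OR q) AND (u OR r)


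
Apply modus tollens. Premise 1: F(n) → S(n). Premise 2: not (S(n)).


Modus tollens: from (P → Q) and ¬Q, infer ¬P.
Q = 'S(n)' is denied; since P → Q, P must also fail.

Not (F(n)).


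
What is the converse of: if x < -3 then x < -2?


The converse of (P → Q) is (Q → P). It is not in general equivalent to the original.
Here P = 'x < -3' and Q = 'x < -2'.

If x < -2, then x < -3.


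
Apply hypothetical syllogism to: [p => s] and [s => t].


Hypothetical syllogism: from (P → Q) and (Q → R), infer (P → R).
Chain the two implications through the shared middle term 's'.

p => t


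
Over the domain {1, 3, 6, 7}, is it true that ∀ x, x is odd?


Evaluate the predicate on each element: 1:T, 3:T, 6:F, 7:T.
Counterexample x = 6 fails the predicate.

F


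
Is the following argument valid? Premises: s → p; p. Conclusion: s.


This is affirming the consequent (fallacy). There exist truth assignments where the premises are all true but the conclusion is false.

Invalid.


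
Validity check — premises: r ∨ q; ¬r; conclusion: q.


This matches the form of disjunctive syllogism: the conclusion follows in every model of the premises.

Valid.


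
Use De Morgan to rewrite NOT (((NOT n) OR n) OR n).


De Morgan: the negation of a disjunction is the conjunction of the negations.
Distribute NOT across OR, flipping it to AND, and negate each literal.

(n AND (NOT n)) AND (NOT n)


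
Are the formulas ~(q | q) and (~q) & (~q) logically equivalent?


Compare truth tables:
q | φ | ψ
---------
False | True | True
True | False | False
The columns φ and ψ agree on every row.

Yes, they are logically equivalent.


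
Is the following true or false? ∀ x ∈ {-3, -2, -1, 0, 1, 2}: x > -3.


Evaluate the predicate on each element: -3:F, -2:T, -1:T, 0:T, 1:T, 2:T.
Counterexample x = -3 fails the predicate.

F


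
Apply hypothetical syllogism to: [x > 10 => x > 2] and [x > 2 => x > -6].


Hypothetical syllogism: from (P → Q) and (Q → R), infer (P → R).
Chain the two implications through the shared middle term 'x > 2'.

x > 10 => x > -6


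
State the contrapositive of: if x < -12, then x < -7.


The contrapositive of (P → Q) is (¬Q → ¬P); it is logically equivalent to the original.
Here P = 'x < -12' and Q = 'x < -7'.

If not (x < -7), then not (x < -12).


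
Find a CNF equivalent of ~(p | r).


Step 1: Apply De Morgan: ¬(p ∨ r) = ¬p ∧ ¬r.

(~p) & (~r)


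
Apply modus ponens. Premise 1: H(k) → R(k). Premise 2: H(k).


Modus ponens: from (P → Q) and P, infer Q.
P = 'H(k)' is asserted, and P → Q holds, so Q follows.

R(k).


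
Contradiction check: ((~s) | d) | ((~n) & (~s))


Truth table over {d, n, s}:
d | n | s | φ
-------------
False | False | False | True
True | False | False | True
False | True | False | True
True | True | False | True
False | False | True | False
True | False | True | True
False | True | True | False
True | True | True | True
Satisfying assignment at row 1: d=False, n=False, s=False gives True.

No, it is not a contradiction.


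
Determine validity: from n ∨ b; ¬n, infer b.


This matches the form of disjunctive syllogism: the conclusion follows in every model of the premises.

Valid.


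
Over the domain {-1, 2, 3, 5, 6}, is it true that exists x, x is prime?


Evaluate the predicate on each element: -1:False, 2:True, 3:True, 5:True, 6:False.
Witness x = 2 satisfies the predicate.

True


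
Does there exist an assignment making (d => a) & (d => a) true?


Search for a satisfying assignment over {a, d}.
Try a=False, d=False: the formula evaluates to True.
A satisfying assignment exists.

Satisfiable.


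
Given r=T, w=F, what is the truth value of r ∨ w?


Disjunction is false only when both operands are false.
Substitute: r=T, w=F.
T ∨ F evaluates to T.

T


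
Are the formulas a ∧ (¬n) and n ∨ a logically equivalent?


Compare truth tables:
a | n | φ | ψ
-------------
F | F | F | F
T | F | T | T
F | T | F | T
T | T | F | T
They differ at row 3 (a=F, n=T): φ=F but ψ=T.

No, they are not logically equivalent.


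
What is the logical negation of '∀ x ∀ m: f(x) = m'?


Negation flips each quantifier (∀↔∃) and negates the inner predicate.
¬(∀ x ∀ m: φ) = ∃ x ∃ m: ¬φ.

∃ x ∃ m: ¬(f(x) = m)


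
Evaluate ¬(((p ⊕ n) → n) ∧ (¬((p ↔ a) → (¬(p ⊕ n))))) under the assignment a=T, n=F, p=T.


Substitute a=T, n=F, p=T:
p ⊕ n = T ⊕ F = T
(p ⊕ n) → n = T → F = F
p ↔ a = T ↔ T = T
p ⊕ n = T ⊕ F = T
¬(p ⊕ n) = F
(p ↔ a) → (¬(p ⊕ n)) = T → F = F
¬((p ↔ a) → (¬(p ⊕ n))) = T
((p ⊕ n) → n) ∧ (¬((p ↔ a) → (¬(p ⊕ n)))) = F ∧ T = F
¬(((p ⊕ n) → n) ∧ (¬((p ↔ a) → (¬(p ⊕ n))))) = T

T


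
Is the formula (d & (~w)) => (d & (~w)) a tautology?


Build the truth table over {d, w}:
d | w | φ
---------
False | False | True
True | False | True
False | True | True
True | True | True
Every row evaluates to true.

Yes, it is a tautology.


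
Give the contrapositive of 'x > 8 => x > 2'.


The contrapositive of (P → Q) is (¬Q → ¬P); it is logically equivalent to the original.
Here P = 'x > 8' and Q = 'x > 2'.

If not (x > 2), then not (x > 8).


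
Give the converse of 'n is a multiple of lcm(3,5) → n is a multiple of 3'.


The converse of (P → Q) is (Q → P). It is not in general equivalent to the original.
Here P = 'n is a multiple of lcm(3,5)' and Q = 'n is a multiple of 3'.

If n is a multiple of 3, then n is a multiple of lcm(3,5).


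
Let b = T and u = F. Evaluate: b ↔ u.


Biconditional is true when both operands have the same truth value.
Substitute: b=T, u=F.
T ↔ F evaluates to F.

F


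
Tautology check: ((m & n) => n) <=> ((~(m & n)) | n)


Build the truth table over {m, n}:
m | n | φ
---------
False | False | True
True | False | True
False | True | True
True | True | True
Every row evaluates to true.

Yes, it is a tautology.


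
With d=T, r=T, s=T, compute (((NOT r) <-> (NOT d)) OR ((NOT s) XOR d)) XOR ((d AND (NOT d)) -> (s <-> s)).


Substitute d=T, r=T, s=T:
… (earlier sub-steps elided)
NOT d = F
(NOT r) <-> (NOT d) = F <-> F = T
NOT s = F
(NOT s) XOR d = F XOR T = T
((NOT r) <-> (NOT d)) OR ((NOT s) XOR d) = T OR T = T
NOT d = F
d AND (NOT d) = T AND F = F
s <-> s = T <-> T = T
(d AND (NOT d)) -> (s <-> s) = F -> T = T
(((NOT r) <-> (NOT d)) OR ((NOT s) XOR d)) XOR ((d AND (NOT d)) -> (s <-> s)) = T XOR T = F

F


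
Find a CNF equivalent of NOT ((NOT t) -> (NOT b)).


Step 1: Rewrite (¬t) → (¬b) as ¬(¬t) ∨ (¬b).
Step 2: Negate: ¬(¬(¬t) ∨ (¬b)) = (¬t) ∧ ¬(¬b) (De Morgan + double negation).
Step 3: Eliminate any double negations (¬¬X = X).

(NOT t) AND b


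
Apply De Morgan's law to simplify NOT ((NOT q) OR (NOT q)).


De Morgan: the negation of a disjunction is the conjunction of the negations.
Distribute NOT across OR, flipping it to AND, and negate each literal.

q AND q


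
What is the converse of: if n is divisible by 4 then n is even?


The converse of (P → Q) is (Q → P). It is not in general equivalent to the original.
Here P = 'n is divisible by 4' and Q = 'n is even'.

If n is even, then n is divisible by 4.


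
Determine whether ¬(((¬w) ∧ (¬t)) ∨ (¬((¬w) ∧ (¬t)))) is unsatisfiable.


Truth table over {t, w}:
t | w | φ
---------
F | F | F
T | F | F
F | T | F
T | T | F
Every row is false.

Yes, it is a contradiction.


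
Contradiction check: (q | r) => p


Truth table over {p, q, r}:
p | q | r | φ
-------------
False | False | False | True
True | False | False | True
False | True | False | False
True | True | False | True
False | False | True | False
True | False | True | True
False | True | True | False
True | True | True | True
Satisfying assignment at row 1: p=False, q=False, r=False gives True.

No, it is not a contradiction.


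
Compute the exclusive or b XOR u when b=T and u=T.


Exclusive or is true when exactly one operand is true.
Substitute: b=T, u=T.
T XOR T evaluates to F.

F


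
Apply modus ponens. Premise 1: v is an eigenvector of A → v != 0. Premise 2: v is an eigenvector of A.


Modus ponens: from (P → Q) and P, infer Q.
P = 'v is an eigenvector of A' is asserted, and P → Q holds, so Q follows.

v != 0.


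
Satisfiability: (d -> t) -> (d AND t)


Search for a satisfying assignment over {d, t}.
Try d=T, t=F: the formula evaluates to T.
A satisfying assignment exists.

Satisfiable.


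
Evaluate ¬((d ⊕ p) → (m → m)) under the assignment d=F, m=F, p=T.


Substitute d=F, m=F, p=T:
d ⊕ p = F ⊕ T = T
m → m = F → F = T
(d ⊕ p) → (m → m) = T → T = T
¬((d ⊕ p) → (m → m)) = F

F


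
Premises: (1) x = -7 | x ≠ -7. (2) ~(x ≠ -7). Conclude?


Disjunctive syllogism: from (P ∨ Q) and ¬P, infer Q.
One disjunct, 'x ≠ -7', is ruled out; the other must hold.

x = -7


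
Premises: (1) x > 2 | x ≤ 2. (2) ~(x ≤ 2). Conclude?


Disjunctive syllogism: from (P ∨ Q) and ¬P, infer Q.
One disjunct, 'x ≤ 2', is ruled out; the other must hold.

x > 2


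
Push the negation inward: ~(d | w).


De Morgan: the negation of a disjunction is the conjunction of the negations.
Distribute ~ across |, flipping it to &, and negate each literal.

(~d) & (~w)


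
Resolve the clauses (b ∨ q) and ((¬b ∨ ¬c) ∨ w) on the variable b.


The clauses contain complementary literals b and ¬b.
Resolution eliminates this pair and disjoins the remaining literals (merging duplicates).

((q ∨ w) ∨ ¬c)


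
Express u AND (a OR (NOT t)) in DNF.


Step 1: Distribute ∧ over ∨: u ∧ (a ∨ (¬t)) = (u ∧ a) ∨ (u ∧ (¬t)).

(u AND a) OR (u AND (NOT t))


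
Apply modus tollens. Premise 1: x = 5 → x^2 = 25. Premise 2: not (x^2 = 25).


Modus tollens: from (P → Q) and ¬Q, infer ¬P.
Q = 'x^2 = 25' is denied; since P → Q, P must also fail.

Not (x = 5).


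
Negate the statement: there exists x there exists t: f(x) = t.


Negation flips each quantifier (∀↔∃) and negates the inner predicate.
¬(there exists x there exists t: φ) = for all x for all t: ¬φ.

for all x for all t: NOT(f(x) = t)


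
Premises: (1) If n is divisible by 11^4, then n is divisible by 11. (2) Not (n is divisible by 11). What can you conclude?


Modus tollens: from (P → Q) and ¬Q, infer ¬P.
Q = 'n is divisible by 11' is denied; since P → Q, P must also fail.

Not (n is divisible by 11^4).


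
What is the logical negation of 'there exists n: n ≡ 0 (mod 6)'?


¬(for all x: φ) = there exists x: ¬φ, and ¬(there exists x: φ) = for all x: ¬φ.
Apply to the existential statement.

for all n: NOT(n ≡ 0 (mod 6))


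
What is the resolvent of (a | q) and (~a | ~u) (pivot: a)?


The clauses contain complementary literals a and ~a.
Resolution eliminates this pair and disjoins the remaining literals (merging duplicates).

(q | ~u)


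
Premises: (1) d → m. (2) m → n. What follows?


Hypothetical syllogism: from (P → Q) and (Q → R), infer (P → R).
Chain the two implications through the shared middle term 'm'.

d → n


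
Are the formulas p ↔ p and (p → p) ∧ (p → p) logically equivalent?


Compare truth tables:
p | φ | ψ
---------
F | T | T
T | T | T
The columns φ and ψ agree on every row.

Yes, they are logically equivalent.


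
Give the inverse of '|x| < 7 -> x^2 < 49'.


The inverse of (P → Q) is (¬P → ¬Q). It is equivalent to the converse, not to the original.
Here P = '|x| < 7' and Q = 'x^2 < 49'.

If not (|x| < 7), then not (x^2 < 49).


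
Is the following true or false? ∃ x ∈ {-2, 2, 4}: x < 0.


Evaluate the predicate on each element: -2:T, 2:F, 4:F.
Witness x = -2 satisfies the predicate.

T


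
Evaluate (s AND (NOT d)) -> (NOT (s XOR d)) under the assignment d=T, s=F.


Substitute d=T, s=F:
NOT d = F
s AND (NOT d) = F AND F = F
s XOR d = F XOR T = T
NOT (s XOR d) = F
(s AND (NOT d)) -> (NOT (s XOR d)) = F -> F = T

T


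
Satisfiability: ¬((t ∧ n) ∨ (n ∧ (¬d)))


Search for a satisfying assignment over {d, n, t}.
Try d=F, n=F, t=F: the formula evaluates to T.
A satisfying assignment exists.

Satisfiable.


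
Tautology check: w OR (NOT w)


Build the truth table over {w}:
w | φ
-----
F | T
T | T
Every row evaluates to true.

Yes, it is a tautology.


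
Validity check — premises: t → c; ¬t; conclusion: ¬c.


This is denying the antecedent (fallacy). There exist truth assignments where the premises are all true but the conclusion is false.

Invalid.


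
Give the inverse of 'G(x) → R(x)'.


The inverse of (P → Q) is (¬P → ¬Q). It is equivalent to the converse, not to the original.
Here P = 'G(x)' and Q = 'R(x)'.

If not (G(x)), then not (R(x)).


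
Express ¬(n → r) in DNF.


Step 1: Rewrite implication then negate: ¬(¬n ∨ r) = n ∧ ¬r.

n ∧ (¬r)


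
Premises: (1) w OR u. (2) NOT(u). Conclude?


Disjunctive syllogism: from (P ∨ Q) and ¬P, infer Q.
One disjunct, 'u', is ruled out; the other must hold.

w


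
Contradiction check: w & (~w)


Truth table over {w}:
w | φ
-----
False | False
True | False
Every row is false.

Yes, it is a contradiction.


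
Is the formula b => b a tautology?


Build the truth table over {b}:
b | φ
-----
False | True
True | True
Every row evaluates to true.

Yes, it is a tautology.


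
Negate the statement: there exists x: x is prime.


¬(for all x: φ) = there exists x: ¬φ, and ¬(there exists x: φ) = for all x: ¬φ.
Apply to the existential statement.

for all x: NOT(x is prime)


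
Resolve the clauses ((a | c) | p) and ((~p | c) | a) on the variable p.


The clauses contain complementary literals p and ~p.
Resolution eliminates this pair and disjoins the remaining literals (merging duplicates).

(a | c)


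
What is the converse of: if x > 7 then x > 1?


The converse of (P → Q) is (Q → P). It is not in general equivalent to the original.
Here P = 'x > 7' and Q = 'x > 1'.

If x > 1, then x > 7.


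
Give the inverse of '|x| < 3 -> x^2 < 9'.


The inverse of (P → Q) is (¬P → ¬Q). It is equivalent to the converse, not to the original.
Here P = '|x| < 3' and Q = 'x^2 < 9'.

If not (|x| < 3), then not (x^2 < 9).


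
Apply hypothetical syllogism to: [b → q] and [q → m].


Hypothetical syllogism: from (P → Q) and (Q → R), infer (P → R).
Chain the two implications through the shared middle term 'q'.

b → m


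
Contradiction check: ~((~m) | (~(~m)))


Truth table over {m}:
m | φ
-----
False | False
True | False
Every row is false.

Yes, it is a contradiction.


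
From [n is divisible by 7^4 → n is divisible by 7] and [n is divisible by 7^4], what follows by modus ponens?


Modus ponens: from (P → Q) and P, infer Q.
P = 'n is divisible by 7^4' is asserted, and P → Q holds, so Q follows.

n is divisible by 7.


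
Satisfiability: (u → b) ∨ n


Search for a satisfying assignment over {b, n, u}.
Try b=F, n=F, u=F: the formula evaluates to T.
A satisfying assignment exists.

Satisfiable.


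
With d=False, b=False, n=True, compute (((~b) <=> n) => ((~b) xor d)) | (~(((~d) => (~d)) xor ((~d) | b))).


Substitute d=False, b=False, n=True:
… (earlier sub-steps elided)
(~b) xor d = True xor False = True
((~b) <=> n) => ((~b) xor d) = True => True = True
~d = True
~d = True
(~d) => (~d) = True => True = True
~d = True
(~d) | b = True | False = True
((~d) => (~d)) xor ((~d) | b) = True xor True = False
~(((~d) => (~d)) xor ((~d) | b)) = True
(((~b) <=> n) => ((~b) xor d)) | (~(((~d) => (~d)) xor ((~d) | b))) = True | True = True

True


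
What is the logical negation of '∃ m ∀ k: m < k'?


Negation flips each quantifier (∀↔∃) and negates the inner predicate.
¬(∃ m ∀ k: φ) = ∀ m ∃ k: ¬φ.

∀ m ∃ k: ¬(m < k)


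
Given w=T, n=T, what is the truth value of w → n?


Implication is false only when antecedent is true and consequent is false.
Substitute: w=T, n=T.
T → T evaluates to T.

T


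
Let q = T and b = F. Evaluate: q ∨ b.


Disjunction is false only when both operands are false.
Substitute: q=T, b=F.
T ∨ F evaluates to T.

T


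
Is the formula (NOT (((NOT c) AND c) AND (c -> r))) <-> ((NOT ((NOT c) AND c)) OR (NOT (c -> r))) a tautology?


Build the truth table over {c, r}:
c | r | φ
---------
F | F | T
T | F | T
F | T | T
T | T | T
Every row evaluates to true.

Yes, it is a tautology.


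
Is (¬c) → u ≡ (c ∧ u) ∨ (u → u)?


Compare truth tables:
c | u | φ | ψ
-------------
F | F | F | T
T | F | T | T
F | T | T | T
T | T | T | T
They differ at row 1 (c=F, u=F): φ=F but ψ=T.

No, they are not logically equivalent.


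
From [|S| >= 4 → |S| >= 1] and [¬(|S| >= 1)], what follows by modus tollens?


Modus tollens: from (P → Q) and ¬Q, infer ¬P.
Q = '|S| >= 1' is denied; since P → Q, P must also fail.

Not (|S| >= 4).


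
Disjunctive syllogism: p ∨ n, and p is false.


Disjunctive syllogism: from (P ∨ Q) and ¬P, infer Q.
One disjunct, 'p', is ruled out; the other must hold.

n


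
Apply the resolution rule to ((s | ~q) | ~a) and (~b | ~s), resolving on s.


The clauses contain complementary literals s and ~s.
Resolution eliminates this pair and disjoins the remaining literals (merging duplicates).

((~a | ~q) | ~b)


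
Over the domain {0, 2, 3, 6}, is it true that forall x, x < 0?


Evaluate the predicate on each element: 0:False, 2:False, 3:False, 6:False.
Counterexample x = 0 fails the predicate.

False


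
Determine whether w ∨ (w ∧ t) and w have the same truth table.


Compare truth tables:
t | w | φ | ψ
-------------
F | F | F | F
T | F | F | F
F | T | T | T
T | T | T | T
The columns φ and ψ agree on every row.

Yes, they are logically equivalent.


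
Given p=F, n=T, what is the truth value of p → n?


Implication is false only when antecedent is true and consequent is false.
Substitute: p=F, n=T.
F → T evaluates to T.

T


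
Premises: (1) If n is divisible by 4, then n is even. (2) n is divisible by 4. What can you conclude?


Modus ponens: from (P → Q) and P, infer Q.
P = 'n is divisible by 4' is asserted, and P → Q holds, so Q follows.

n is even.


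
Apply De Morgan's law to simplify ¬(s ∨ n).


De Morgan: the negation of a disjunction is the conjunction of the negations.
Distribute ¬ across ∨, flipping it to ∧, and negate each literal.

(¬s) ∧ (¬n)


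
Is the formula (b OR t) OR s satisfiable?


Search for a satisfying assignment over {b, s, t}.
Try b=T, s=F, t=F: the formula evaluates to T.
A satisfying assignment exists.

Satisfiable.


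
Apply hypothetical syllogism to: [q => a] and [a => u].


Hypothetical syllogism: from (P → Q) and (Q → R), infer (P → R).
Chain the two implications through the shared middle term 'a'.

q => u


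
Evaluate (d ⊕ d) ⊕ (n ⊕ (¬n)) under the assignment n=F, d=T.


Substitute n=F, d=T:
d ⊕ d = T ⊕ T = F
¬n = T
n ⊕ (¬n) = F ⊕ T = T
(d ⊕ d) ⊕ (n ⊕ (¬n)) = F ⊕ T = T

T


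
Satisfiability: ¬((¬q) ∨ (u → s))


Search for a satisfying assignment over {q, s, u}.
Try q=T, s=F, u=T: the formula evaluates to T.
A satisfying assignment exists.

Satisfiable.


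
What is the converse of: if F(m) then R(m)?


The converse of (P → Q) is (Q → P). It is not in general equivalent to the original.
Here P = 'F(m)' and Q = 'R(m)'.

If R(m), then F(m).


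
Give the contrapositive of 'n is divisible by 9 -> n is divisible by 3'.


The contrapositive of (P → Q) is (¬Q → ¬P); it is logically equivalent to the original.
Here P = 'n is divisible by 9' and Q = 'n is divisible by 3'.

If not (n is divisible by 3), then not (n is divisible by 9).


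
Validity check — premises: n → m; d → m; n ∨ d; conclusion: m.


This matches the form of proof by cases: the conclusion follows in every model of the premises.

Valid.


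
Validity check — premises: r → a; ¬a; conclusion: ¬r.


This matches the form of modus tollens: the conclusion follows in every model of the premises.

Valid.
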